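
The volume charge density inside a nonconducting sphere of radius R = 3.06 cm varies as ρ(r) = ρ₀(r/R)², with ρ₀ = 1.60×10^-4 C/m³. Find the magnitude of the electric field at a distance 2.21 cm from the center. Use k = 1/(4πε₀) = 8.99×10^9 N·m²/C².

|E| ≈ 4.17×10^4 N/C

Take a concentric spherical Gaussian surface of radius r = 2.21 cm (r < R).
Integrate the density: Q_enc = 4π ∫₀^r ρ₀(r'/R)^2 r'² dr' = 4πρ₀ r^5/(5·R²) = 2.264×10^-9 C.
Since E is radial and uniform over the Gaussian sphere, Φ = E·4πr² = Q_enc/ε₀.
E = k|Q_enc|/r² = (8.99×10^9)(2.264×10^-9)/(0.0221)² = 4.17e4 N/C.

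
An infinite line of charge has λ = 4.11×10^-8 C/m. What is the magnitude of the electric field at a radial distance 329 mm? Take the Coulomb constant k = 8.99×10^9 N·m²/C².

E ≈ 2.25e3 N/C

Take a coaxial cylindrical Gaussian surface of radius r = 329 mm and length L.
Q_enc = λL, so λ_enc = 4.11e-8 C/m.
Gauss's law: E·2πrL = λ_enc L/ε₀.
E = 2k|λ_enc|/r = 2(8.99×10^9)(4.11×10^-8)/(0.329) = 2.25e3 N/C.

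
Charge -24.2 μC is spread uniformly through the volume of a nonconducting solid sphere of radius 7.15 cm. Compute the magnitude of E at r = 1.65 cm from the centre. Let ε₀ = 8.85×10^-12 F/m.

Symmetry ⇒ E = E(r) r̂. Gaussian sphere of radius r = 1.65 cm (r < R).
Only the charge within r is enclosed: Q_enc = Q·(r/R)³ = (-24.2 μC)·(1.65 cm/7.15 cm)³ = -2.974×10^-7 C.
Gauss's law: E·4πr² = Q_enc/ε₀.
E = |Q_enc|/(4πε₀r²) = (2.974×10^-7)/(4π·8.85×10^-12·(0.0165)²) = 9.82×10^6 N/C.

9.82×10^6 V/m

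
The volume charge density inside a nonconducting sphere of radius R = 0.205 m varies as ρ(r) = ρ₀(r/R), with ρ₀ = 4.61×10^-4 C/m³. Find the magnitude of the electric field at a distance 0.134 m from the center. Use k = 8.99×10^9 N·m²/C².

Use a concentric Gaussian sphere at r = 0.134 m (r < R).
Q_enc = ∫₀^r ρ(r')·4πr'² dr' = (4πρ₀/R) ∫₀^r r'^3 dr' = 4πρ₀ r^4/(4·R) = 2.278×10^-6 C.
Gauss's law: E·4πr² = Q_enc/ε₀.
E = k|Q_enc|/r² = (8.99×10^9)(2.278×10^-6)/(0.134)² = 1.14×10^6 N/C.

1.14×10^6 N/C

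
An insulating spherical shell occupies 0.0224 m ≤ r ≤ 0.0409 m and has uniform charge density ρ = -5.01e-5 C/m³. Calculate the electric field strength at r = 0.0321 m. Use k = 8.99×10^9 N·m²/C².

E = 4.00e4 V/m

Symmetry ⇒ E = E(r) r̂. Gaussian sphere of radius r = 0.0321 m (within the shell material, 0.0224 m < r < 0.0409 m).
Enclosed charge is the volume from a to r: Q_enc = (4π/3)ρ(r³ − a³) = -4.583e-9 C.
Gauss's law: E·4πr² = Q_enc/ε₀.
E = k|Q_enc|/r² = (8.99×10^9)(4.583e-9)/(0.0321)² = 4.00×10^4 N/C.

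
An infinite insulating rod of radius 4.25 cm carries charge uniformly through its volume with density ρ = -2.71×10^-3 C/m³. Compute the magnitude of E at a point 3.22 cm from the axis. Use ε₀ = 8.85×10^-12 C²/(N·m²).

Choose a coaxial cylinder of radius r = 3.22 cm (arbitrary length L) as the Gaussian surface (r < R).
Charge inside radius r per length L is ρ·πr²·L, so λ_enc = ρπr² = -8.827×10^-6 C/m.
By Gauss's law (flux through the curved wall only), E·2πrL = λ_enc L/ε₀.
E = |λ_enc|/(2πε₀r) = (8.827×10^-6)/(2π·8.85×10^-12·0.0322) = 4.93e6 N/C.

E = 4.93×10^6 V/m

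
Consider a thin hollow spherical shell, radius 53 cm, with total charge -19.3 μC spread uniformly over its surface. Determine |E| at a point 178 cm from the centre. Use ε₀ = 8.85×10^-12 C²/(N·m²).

5.48×10^4 V/m

Take a concentric spherical Gaussian surface of radius r = 178 cm (r > 53 cm).
The entire shell is enclosed: Q_enc = -1.93e-5 C.
Applying ∮E·dA = Q_enc/ε₀ with Φ = E(4πr²):
E = |Q_enc|/(4πε₀r²) = (1.93×10^-5)/(4π·8.85×10^-12·(1.78)²) = 5.48e4 N/C.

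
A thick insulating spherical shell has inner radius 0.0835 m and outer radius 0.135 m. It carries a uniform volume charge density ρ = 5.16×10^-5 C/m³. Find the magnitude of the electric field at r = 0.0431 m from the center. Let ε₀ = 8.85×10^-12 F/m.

E = 0

Take a concentric spherical Gaussian surface of radius r = 0.0431 m (r < 0.0835 m, inside the empty cavity).
No charge is enclosed, so by Gauss's law E·4πr² = 0 ⇒ E = 0.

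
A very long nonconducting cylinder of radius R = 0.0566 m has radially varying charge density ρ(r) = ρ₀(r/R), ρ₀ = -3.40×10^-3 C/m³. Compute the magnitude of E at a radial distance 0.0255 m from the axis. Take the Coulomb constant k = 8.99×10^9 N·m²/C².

|E| ≈ 1.47×10^6 N/C

Choose a coaxial cylinder of radius r = 0.0255 m (arbitrary length L) as the Gaussian surface (r < R).
Integrating ρ over the cross-section to radius r: λ_enc = (2πρ₀/R) ∫₀^r r'^2 dr' = 2πρ₀ r^3/(3·R) = -2.086e-6 C/m.
Applying ∮E·dA = Q_enc/ε₀ with the end caps contributing no flux:
E = 2k|λ_enc|/r = 2(8.99×10^9)(2.086×10^-6)/(0.0255) = 1.47e6 N/C.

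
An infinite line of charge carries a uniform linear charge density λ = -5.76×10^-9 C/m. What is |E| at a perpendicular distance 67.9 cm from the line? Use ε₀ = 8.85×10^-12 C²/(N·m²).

By cylindrical symmetry E is radial; use a coaxial Gaussian cylinder of radius 67.9 cm and length L.
Q_enc = λL, so λ_enc = -5.76e-9 C/m.
Applying ∮E·dA = Q_enc/ε₀ with the end caps contributing no flux:
E = |λ_enc|/(2πε₀r) = (5.76×10^-9)/(2π·8.85×10^-12·0.679) = 153 N/C.

E = 153 V/m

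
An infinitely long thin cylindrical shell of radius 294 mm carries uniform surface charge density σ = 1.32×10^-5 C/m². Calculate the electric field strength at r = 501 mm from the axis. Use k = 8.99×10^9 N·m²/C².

E = 8.75e5 V/m

By cylindrical symmetry E is radial; use a coaxial Gaussian cylinder of radius 501 mm and length L (r > 294 mm).
The whole shell is enclosed: λ_enc = σ·2πR = (1.32e-5)·2π·(0.294) = 2.438×10^-5 C/m.
Since E is radial and uniform over the curved surface, Φ = E·2πrL = Q_enc/ε₀ = λ_enc L/ε₀.
E = 2k|λ_enc|/r = 2(8.99×10^9)(2.438×10^-5)/(0.501) = 8.75e5 N/C.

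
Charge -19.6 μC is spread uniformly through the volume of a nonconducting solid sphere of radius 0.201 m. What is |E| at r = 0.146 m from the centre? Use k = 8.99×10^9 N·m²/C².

3.17e6 N/C

Symmetry ⇒ E = E(r) r̂. Gaussian sphere of radius r = 0.146 m (r < R).
Only the charge within r is enclosed: Q_enc = Q·(r/R)³ = (-19.6 μC)·(0.146 m/0.201 m)³ = -7.511×10^-6 C.
Since E is radial and uniform over the Gaussian sphere, Φ = E·4πr² = Q_enc/ε₀.
E = k|Q_enc|/r² = (8.99×10^9)(7.511×10^-6)/(0.146)² = 3.17×10^6 N/C.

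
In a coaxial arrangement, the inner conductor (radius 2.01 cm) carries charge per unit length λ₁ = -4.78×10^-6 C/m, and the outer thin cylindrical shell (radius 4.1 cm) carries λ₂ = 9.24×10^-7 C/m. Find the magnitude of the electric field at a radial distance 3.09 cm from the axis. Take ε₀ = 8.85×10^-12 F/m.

Take a coaxial cylindrical Gaussian surface of radius r = 3.09 cm and length L (between the conductors, 2.01 cm < r < 4.1 cm).
The shell at 4.1 cm lies outside the Gaussian surface, so λ_enc = λ₁ = -4.78×10^-6 C/m.
Applying ∮E·dA = Q_enc/ε₀ with the end caps contributing no flux:
E = |λ_enc|/(2πε₀r) = (4.78e-6)/(2π·8.85×10^-12·0.0309) = 2.78×10^6 N/C.

E ≈ 2.78e6 V/m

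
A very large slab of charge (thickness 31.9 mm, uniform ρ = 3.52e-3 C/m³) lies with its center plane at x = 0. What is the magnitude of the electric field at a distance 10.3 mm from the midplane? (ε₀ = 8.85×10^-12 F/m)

By symmetry E is perpendicular to the slab. A Gaussian pillbox from −10.3 mm to +10.3 mm (face area A) lies entirely within the slab.
Q_enc = ρ·(2x)·A and flux = 2EA, so 2EA = 2ρxA/ε₀ ⇒ E = |ρ|x/ε₀.
E = (3.52e-3)(0.0103)/(8.85×10^-12) = 4.10×10^6 N/C.

|E| ≈ 4.10×10^6 N/C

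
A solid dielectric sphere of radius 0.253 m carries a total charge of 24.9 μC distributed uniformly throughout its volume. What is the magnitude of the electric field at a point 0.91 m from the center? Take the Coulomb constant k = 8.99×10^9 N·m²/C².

E = 2.70×10^5 N/C

By spherical symmetry E is radial; choose a Gaussian sphere of radius r = 0.91 m (r > R, so the entire charge is enclosed).
Q_enc = 24.9 μC = 2.49×10^-5 C.
By Gauss's law, ∮E·dA = E·4πr² = Q_enc/ε₀.
E = k|Q_enc|/r² = (8.99×10^9)(2.49e-5)/(0.91)² = 2.70×10^5 N/C.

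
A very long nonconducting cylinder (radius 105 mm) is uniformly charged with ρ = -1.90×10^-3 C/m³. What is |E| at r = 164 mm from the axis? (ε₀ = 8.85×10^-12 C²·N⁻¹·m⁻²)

Choose a coaxial cylinder of radius r = 164 mm (arbitrary length L) as the Gaussian surface (r > 105 mm, full cross-section enclosed).
λ_enc = ρ·πR² = (-1.90e-3)π(0.105)² = -6.581×10^-5 C/m.
Since E is radial and uniform over the curved surface, Φ = E·2πrL = Q_enc/ε₀ = λ_enc L/ε₀.
E = |λ_enc|/(2πε₀r) = (6.581e-5)/(2π·8.85×10^-12·0.164) = 7.22e6 N/C.

|E| = 7.22e6 V/m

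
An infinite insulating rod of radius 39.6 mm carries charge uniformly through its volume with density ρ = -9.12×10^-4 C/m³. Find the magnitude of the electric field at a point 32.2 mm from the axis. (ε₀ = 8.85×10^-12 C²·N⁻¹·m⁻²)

Take a coaxial cylindrical Gaussian surface of radius r = 32.2 mm and length L (r < R).
Enclosed charge per unit length: λ_enc = ρ·πr² = (-9.12e-4)π(0.0322)² = -2.971e-6 C/m.
Applying ∮E·dA = Q_enc/ε₀ with the end caps contributing no flux:
E = |λ_enc|/(2πε₀r) = (2.971×10^-6)/(2π·8.85×10^-12·0.0322) = 1.66×10^6 N/C.

1.66×10^6 V/m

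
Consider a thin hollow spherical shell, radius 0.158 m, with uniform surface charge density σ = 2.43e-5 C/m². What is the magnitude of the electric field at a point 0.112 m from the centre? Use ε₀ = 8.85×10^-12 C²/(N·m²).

E = 0 (no enclosed charge)

Use a concentric Gaussian sphere at r = 0.112 m (inside the shell, r < 0.158 m).
All the charge is outside the Gaussian surface: Q_enc = 0, hence E = 0 everywhere inside the shell.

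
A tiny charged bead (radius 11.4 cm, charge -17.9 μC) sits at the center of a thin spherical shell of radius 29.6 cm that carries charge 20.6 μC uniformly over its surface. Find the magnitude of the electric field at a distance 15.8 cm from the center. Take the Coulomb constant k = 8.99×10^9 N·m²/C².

Symmetry ⇒ E = E(r) r̂. Gaussian sphere of radius r = 15.8 cm (between the bodies, 11.4 cm < r < 29.6 cm).
Only the inner charge is enclosed; the outer shell contributes nothing inside itself. Q_enc = -17.9 μC = -1.79e-5 C.
Since E is radial and uniform over the Gaussian sphere, Φ = E·4πr² = Q_enc/ε₀.
E = k|Q_enc|/r² = (8.99×10^9)(1.79×10^-5)/(0.158)² = 6.45×10^6 N/C.

E ≈ 6.45×10^6 N/C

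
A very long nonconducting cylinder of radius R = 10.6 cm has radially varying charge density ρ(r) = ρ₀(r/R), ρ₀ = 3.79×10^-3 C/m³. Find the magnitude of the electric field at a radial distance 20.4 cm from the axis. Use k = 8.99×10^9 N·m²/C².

E ≈ 7.86×10^6 N/C

Coaxial Gaussian cylinder, radius r = 20.4 cm, length L (r > R, full charge per length enclosed).
λ_enc = 2π ∫₀^R ρ₀(r'/R)^1 r' dr' = 2πρ₀R²/3 = 8.919e-5 C/m.
By Gauss's law (flux through the curved wall only), E·2πrL = λ_enc L/ε₀.
E = 2k|λ_enc|/r = 2(8.99×10^9)(8.919×10^-5)/(0.204) = 7.86×10^6 N/C.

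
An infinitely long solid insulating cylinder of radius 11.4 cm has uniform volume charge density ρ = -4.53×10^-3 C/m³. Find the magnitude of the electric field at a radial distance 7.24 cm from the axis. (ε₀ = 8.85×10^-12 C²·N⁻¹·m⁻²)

Coaxial Gaussian cylinder, radius r = 7.24 cm, length L (r < R).
Charge inside radius r per length L is ρ·πr²·L, so λ_enc = ρπr² = -7.46×10^-5 C/m.
Since E is radial and uniform over the curved surface, Φ = E·2πrL = Q_enc/ε₀ = λ_enc L/ε₀.
E = |λ_enc|/(2πε₀r) = (7.46×10^-5)/(2π·8.85×10^-12·0.0724) = 1.85×10^7 N/C.

E ≈ 1.85e7 N/C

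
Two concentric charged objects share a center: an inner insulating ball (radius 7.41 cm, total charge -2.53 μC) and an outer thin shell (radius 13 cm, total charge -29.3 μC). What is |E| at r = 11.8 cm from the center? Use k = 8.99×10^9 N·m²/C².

E ≈ 1.63×10^6 N/C

Use a concentric Gaussian sphere at r = 11.8 cm (between the bodies, 7.41 cm < r < 13 cm).
Only the inner charge is enclosed; the outer shell contributes nothing inside itself. Q_enc = -2.53 μC = -2.53×10^-6 C.
Applying ∮E·dA = Q_enc/ε₀ with Φ = E(4πr²):
E = k|Q_enc|/r² = (8.99×10^9)(2.53×10^-6)/(0.118)² = 1.63e6 N/C.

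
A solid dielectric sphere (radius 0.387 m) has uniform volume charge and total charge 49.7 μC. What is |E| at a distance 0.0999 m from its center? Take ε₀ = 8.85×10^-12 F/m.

Take a concentric spherical Gaussian surface of radius r = 0.0999 m (r < R).
For a uniform sphere the enclosed fraction is (r/R)³, so Q_enc = (49.7 μC)(0.0999/0.387)³ = 8.549×10^-7 C.
Since E is radial and uniform over the Gaussian sphere, Φ = E·4πr² = Q_enc/ε₀.
E = |Q_enc|/(4πε₀r²) = (8.549e-7)/(4π·8.85×10^-12·(0.0999)²) = 7.70e5 N/C.

7.70e5 N/C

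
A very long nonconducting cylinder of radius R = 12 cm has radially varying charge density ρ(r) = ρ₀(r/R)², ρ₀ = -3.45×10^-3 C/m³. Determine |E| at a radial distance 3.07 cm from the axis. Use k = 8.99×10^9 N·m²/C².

Choose a coaxial cylinder of radius r = 3.07 cm (arbitrary length L) as the Gaussian surface (r < R).
λ_enc = ∫₀^r ρ(r')·2πr' dr' = (2πρ₀/R²)·r^4/4 = -3.343×10^-7 C/m.
Applying ∮E·dA = Q_enc/ε₀ with the end caps contributing no flux:
E = 2k|λ_enc|/r = 2(8.99×10^9)(3.343×10^-7)/(0.0307) = 1.96×10^5 N/C.

|E| ≈ 1.96e5 V/m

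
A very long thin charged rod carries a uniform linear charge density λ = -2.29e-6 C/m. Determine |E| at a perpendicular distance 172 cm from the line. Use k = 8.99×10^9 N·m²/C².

By cylindrical symmetry E is radial; use a coaxial Gaussian cylinder of radius 172 cm and length L.
Q_enc = λL, so λ_enc = -2.29e-6 C/m.
Since E is radial and uniform over the curved surface, Φ = E·2πrL = Q_enc/ε₀ = λ_enc L/ε₀.
E = 2k|λ_enc|/r = 2(8.99×10^9)(2.29×10^-6)/(1.72) = 2.39×10^4 N/C.

2.39×10^4 N/C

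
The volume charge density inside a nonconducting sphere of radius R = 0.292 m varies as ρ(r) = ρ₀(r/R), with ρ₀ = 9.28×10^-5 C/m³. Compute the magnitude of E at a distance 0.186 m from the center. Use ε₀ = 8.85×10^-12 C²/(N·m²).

Take a concentric spherical Gaussian surface of radius r = 0.186 m (r < R).
Q_enc = ∫₀^r ρ(r')·4πr'² dr' = (4πρ₀/R) ∫₀^r r'^3 dr' = 4πρ₀ r^4/(4·R) = 1.195e-6 C.
By Gauss's law, ∮E·dA = E·4πr² = Q_enc/ε₀.
E = |Q_enc|/(4πε₀r²) = (1.195×10^-6)/(4π·8.85×10^-12·(0.186)²) = 3.11×10^5 N/C.

E ≈ 3.11×10^5 V/m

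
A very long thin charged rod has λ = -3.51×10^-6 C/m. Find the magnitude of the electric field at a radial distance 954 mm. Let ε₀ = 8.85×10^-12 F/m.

E = 6.62e4 N/C

Choose a coaxial cylinder of radius r = 954 mm (arbitrary length L) as the Gaussian surface.
Q_enc = λL, so λ_enc = -3.51×10^-6 C/m.
By Gauss's law (flux through the curved wall only), E·2πrL = λ_enc L/ε₀.
E = |λ_enc|/(2πε₀r) = (3.51e-6)/(2π·8.85×10^-12·0.954) = 6.62×10^4 N/C.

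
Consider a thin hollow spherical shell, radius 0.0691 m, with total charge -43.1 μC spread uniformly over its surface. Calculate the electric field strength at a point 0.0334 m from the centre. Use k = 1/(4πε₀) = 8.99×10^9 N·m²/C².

Symmetry ⇒ E = E(r) r̂. Gaussian sphere of radius r = 0.0334 m (inside the shell, r < 0.0691 m).
All the charge is outside the Gaussian surface: Q_enc = 0, hence E = 0 everywhere inside the shell.

E = 0 (no enclosed charge)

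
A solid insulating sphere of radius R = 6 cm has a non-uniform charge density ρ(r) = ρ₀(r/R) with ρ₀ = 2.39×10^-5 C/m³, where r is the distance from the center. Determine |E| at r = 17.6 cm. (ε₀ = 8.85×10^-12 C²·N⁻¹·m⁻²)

Take a concentric spherical Gaussian surface of radius r = 17.6 cm (r > R, all charge enclosed).
Q_enc = 4π ∫₀^R ρ₀(r'/R)^1 r'² dr' = 4πρ₀R³/4 = 1.622×10^-8 C.
By Gauss's law, ∮E·dA = E·4πr² = Q_enc/ε₀.
E = |Q_enc|/(4πε₀r²) = (1.622×10^-8)/(4π·8.85×10^-12·(0.176)²) = 4.71×10^3 N/C.

E ≈ 4.71×10^3 N/C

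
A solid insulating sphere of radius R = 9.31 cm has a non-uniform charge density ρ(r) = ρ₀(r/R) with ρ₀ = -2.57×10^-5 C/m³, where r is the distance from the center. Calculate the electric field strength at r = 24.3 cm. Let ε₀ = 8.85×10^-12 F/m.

Symmetry ⇒ E = E(r) r̂. Gaussian sphere of radius r = 24.3 cm (r > R, all charge enclosed).
Q_enc = 4π ∫₀^R ρ₀(r'/R)^1 r'² dr' = 4πρ₀R³/4 = -6.515e-8 C.
By Gauss's law, ∮E·dA = E·4πr² = Q_enc/ε₀.
E = |Q_enc|/(4πε₀r²) = (6.515×10^-8)/(4π·8.85×10^-12·(0.243)²) = 9.92×10^3 N/C.

|E| ≈ 9.92×10^3 N/C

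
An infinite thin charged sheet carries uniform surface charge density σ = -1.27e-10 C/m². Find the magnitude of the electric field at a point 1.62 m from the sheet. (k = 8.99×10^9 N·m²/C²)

|E| = 7.17 V/m

Choose a cylindrical pillbox piercing the sheet, end faces (area A) parallel to it.
Only the two end caps contribute flux: Φ = 2EA. With Q_enc = σA, Gauss's law gives E = |σ|/(2ε₀).
E = 2πk|σ| = 2π(8.99×10^9)(1.27×10^-10) = 7.17 N/C.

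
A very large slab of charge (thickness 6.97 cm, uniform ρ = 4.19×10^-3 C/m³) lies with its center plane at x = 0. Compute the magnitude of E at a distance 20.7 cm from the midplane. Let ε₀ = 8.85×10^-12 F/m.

E = 1.65×10^7 V/m

The point |x| = 20.7 cm lies outside the slab (half-thickness 0.03485 m). A symmetric pillbox spanning the full slab encloses Q_enc = ρ·d·A.
Flux = 2EA ⇒ E = |ρ|d/(2ε₀), independent of distance outside.
E = (4.19×10^-3)(0.0697)/(2·8.85×10^-12) = 1.65×10^7 N/C.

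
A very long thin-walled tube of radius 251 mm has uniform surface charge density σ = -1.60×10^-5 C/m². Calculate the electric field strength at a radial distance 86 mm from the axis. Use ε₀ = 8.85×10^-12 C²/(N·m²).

Take a coaxial cylindrical Gaussian surface of radius r = 86 mm and length L (r < 251 mm, inside the shell).
All the surface charge lies outside this cylinder: Q_enc = 0, hence E = 0.

E = 0 (no enclosed charge)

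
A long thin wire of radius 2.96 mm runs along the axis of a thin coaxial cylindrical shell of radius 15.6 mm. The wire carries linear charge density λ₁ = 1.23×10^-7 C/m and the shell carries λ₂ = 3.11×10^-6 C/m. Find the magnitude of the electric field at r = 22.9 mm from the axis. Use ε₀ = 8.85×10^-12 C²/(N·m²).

|E| ≈ 2.54×10^6 V/m

Take a coaxial cylindrical Gaussian surface of radius r = 22.9 mm and length L (r > 15.6 mm, enclosing both).
λ_enc = λ₁ + λ₂ = (1.23e-7) + (3.11×10^-6) = 3.233e-6 C/m.
By Gauss's law (flux through the curved wall only), E·2πrL = λ_enc L/ε₀.
E = |λ_enc|/(2πε₀r) = (3.233×10^-6)/(2π·8.85×10^-12·0.0229) = 2.54e6 N/C.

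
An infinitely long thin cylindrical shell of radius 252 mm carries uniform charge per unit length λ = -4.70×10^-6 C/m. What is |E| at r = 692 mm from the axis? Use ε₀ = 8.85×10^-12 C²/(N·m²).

Coaxial Gaussian cylinder, radius r = 692 mm, length L (r > 252 mm).
The full line charge is enclosed: λ_enc = -4.70e-6 C/m.
Since E is radial and uniform over the curved surface, Φ = E·2πrL = Q_enc/ε₀ = λ_enc L/ε₀.
E = |λ_enc|/(2πε₀r) = (4.70e-6)/(2π·8.85×10^-12·0.692) = 1.22e5 N/C.

E ≈ 1.22×10^5 N/C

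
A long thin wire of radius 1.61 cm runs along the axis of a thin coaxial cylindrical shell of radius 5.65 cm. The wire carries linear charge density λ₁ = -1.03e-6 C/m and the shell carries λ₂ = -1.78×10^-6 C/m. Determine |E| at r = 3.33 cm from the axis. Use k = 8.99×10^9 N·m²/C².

|E| = 5.56×10^5 N/C

Coaxial Gaussian cylinder, radius r = 3.33 cm, length L (between the conductors, 1.61 cm < r < 5.65 cm).
The shell at 5.65 cm lies outside the Gaussian surface, so λ_enc = λ₁ = -1.03e-6 C/m.
By Gauss's law (flux through the curved wall only), E·2πrL = λ_enc L/ε₀.
E = 2k|λ_enc|/r = 2(8.99×10^9)(1.03×10^-6)/(0.0333) = 5.56e5 N/C.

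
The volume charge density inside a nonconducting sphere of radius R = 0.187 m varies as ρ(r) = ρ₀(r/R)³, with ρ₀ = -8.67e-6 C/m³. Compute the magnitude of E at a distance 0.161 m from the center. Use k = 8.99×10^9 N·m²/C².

Symmetry ⇒ E = E(r) r̂. Gaussian sphere of radius r = 0.161 m (r < R).
Q_enc = ∫₀^r ρ(r')·4πr'² dr' = (4πρ₀/R³) ∫₀^r r'^5 dr' = 4πρ₀ r^6/(6·R³) = -4.836×10^-8 C.
Applying ∮E·dA = Q_enc/ε₀ with Φ = E(4πr²):
E = k|Q_enc|/r² = (8.99×10^9)(4.836e-8)/(0.161)² = 1.68e4 N/C.

1.68×10^4 V/m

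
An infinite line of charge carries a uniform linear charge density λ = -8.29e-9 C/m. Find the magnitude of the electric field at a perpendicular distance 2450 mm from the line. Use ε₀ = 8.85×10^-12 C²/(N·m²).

60.9 N/C

By cylindrical symmetry E is radial; use a coaxial Gaussian cylinder of radius 2450 mm and length L.
Q_enc = λL, so λ_enc = -8.29e-9 C/m.
By Gauss's law (flux through the curved wall only), E·2πrL = λ_enc L/ε₀.
E = |λ_enc|/(2πε₀r) = (8.29e-9)/(2π·8.85×10^-12·2.45) = 60.9 N/C.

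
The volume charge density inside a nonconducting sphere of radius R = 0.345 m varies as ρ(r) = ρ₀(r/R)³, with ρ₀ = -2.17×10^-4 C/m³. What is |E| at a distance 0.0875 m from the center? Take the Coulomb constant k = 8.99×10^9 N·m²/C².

|E| = 5.83×10^3 V/m

Take a concentric spherical Gaussian surface of radius r = 0.0875 m (r < R).
Integrate the density: Q_enc = 4π ∫₀^r ρ₀(r'/R)^3 r'² dr' = 4πρ₀ r^6/(6·R³) = -4.967×10^-9 C.
Gauss's law: E·4πr² = Q_enc/ε₀.
E = k|Q_enc|/r² = (8.99×10^9)(4.967×10^-9)/(0.0875)² = 5.83e3 N/C.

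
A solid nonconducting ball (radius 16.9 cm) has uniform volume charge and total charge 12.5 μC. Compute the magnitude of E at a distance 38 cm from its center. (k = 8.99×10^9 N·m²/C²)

Take a concentric spherical Gaussian surface of radius r = 38 cm (r > R, so the entire charge is enclosed).
Q_enc = 12.5 μC = 1.25×10^-5 C.
Applying ∮E·dA = Q_enc/ε₀ with Φ = E(4πr²):
E = k|Q_enc|/r² = (8.99×10^9)(1.25×10^-5)/(0.38)² = 7.78×10^5 N/C.

|E| = 7.78×10^5 N/C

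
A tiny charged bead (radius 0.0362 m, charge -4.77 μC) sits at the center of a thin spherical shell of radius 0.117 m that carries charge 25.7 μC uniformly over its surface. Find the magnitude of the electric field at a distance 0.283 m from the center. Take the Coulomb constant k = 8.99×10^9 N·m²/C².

Symmetry ⇒ E = E(r) r̂. Gaussian sphere of radius r = 0.283 m (r > 0.117 m, enclosing both).
Q_enc = (-4.77 μC) + (25.7 μC) = 2.093×10^-5 C.
Gauss's law: E·4πr² = Q_enc/ε₀.
E = k|Q_enc|/r² = (8.99×10^9)(2.093×10^-5)/(0.283)² = 2.35×10^6 N/C.

|E| ≈ 2.35×10^6 N/C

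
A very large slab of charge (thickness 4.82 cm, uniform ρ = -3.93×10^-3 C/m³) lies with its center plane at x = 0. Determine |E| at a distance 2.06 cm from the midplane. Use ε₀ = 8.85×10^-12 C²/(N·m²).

By symmetry E is perpendicular to the slab. A Gaussian pillbox from −2.06 cm to +2.06 cm (face area A) lies entirely within the slab.
Q_enc = ρ·(2x)·A and flux = 2EA, so 2EA = 2ρxA/ε₀ ⇒ E = |ρ|x/ε₀.
E = (3.93e-3)(0.0206)/(8.85×10^-12) = 9.15e6 N/C.

|E| = 9.15×10^6 N/C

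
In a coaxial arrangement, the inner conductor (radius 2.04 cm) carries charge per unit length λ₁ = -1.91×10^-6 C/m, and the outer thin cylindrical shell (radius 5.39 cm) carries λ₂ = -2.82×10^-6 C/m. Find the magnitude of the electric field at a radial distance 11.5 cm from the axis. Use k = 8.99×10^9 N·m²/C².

E = 7.40×10^5 N/C

Take a coaxial cylindrical Gaussian surface of radius r = 11.5 cm and length L (r > 5.39 cm, enclosing both).
λ_enc = λ₁ + λ₂ = (-1.91e-6) + (-2.82e-6) = -4.73e-6 C/m.
Applying ∮E·dA = Q_enc/ε₀ with the end caps contributing no flux:
E = 2k|λ_enc|/r = 2(8.99×10^9)(4.73×10^-6)/(0.115) = 7.40×10^5 N/C.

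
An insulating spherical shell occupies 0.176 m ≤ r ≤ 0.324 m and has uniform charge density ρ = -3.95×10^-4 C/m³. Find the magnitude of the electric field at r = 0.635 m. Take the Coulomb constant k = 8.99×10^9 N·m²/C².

Symmetry ⇒ E = E(r) r̂. Gaussian sphere of radius r = 0.635 m (r > 0.324 m, enclosing the whole shell).
Q_enc = ρ·(4π/3)(b³ − a³) = (-3.95×10^-4)·(4π/3)·((0.324)³ − (0.176)³) = -4.726e-5 C.
By Gauss's law, ∮E·dA = E·4πr² = Q_enc/ε₀.
E = k|Q_enc|/r² = (8.99×10^9)(4.726e-5)/(0.635)² = 1.05×10^6 N/C.

|E| = 1.05×10^6 N/C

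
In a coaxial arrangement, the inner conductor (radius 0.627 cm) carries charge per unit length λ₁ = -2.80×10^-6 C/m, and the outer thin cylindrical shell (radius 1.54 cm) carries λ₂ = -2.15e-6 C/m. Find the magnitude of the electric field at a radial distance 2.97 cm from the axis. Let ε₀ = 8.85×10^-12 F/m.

E = 3.00×10^6 N/C

By cylindrical symmetry E is radial; use a coaxial Gaussian cylinder of radius 2.97 cm and length L (r > 1.54 cm, enclosing both).
λ_enc = λ₁ + λ₂ = (-2.80×10^-6) + (-2.15e-6) = -4.95×10^-6 C/m.
Gauss's law: E·2πrL = λ_enc L/ε₀.
E = |λ_enc|/(2πε₀r) = (4.95e-6)/(2π·8.85×10^-12·0.0297) = 3.00e6 N/C.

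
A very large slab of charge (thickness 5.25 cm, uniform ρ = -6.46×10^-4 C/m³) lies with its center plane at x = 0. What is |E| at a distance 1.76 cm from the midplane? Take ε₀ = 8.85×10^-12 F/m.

E ≈ 1.28×10^6 V/m

By symmetry E is perpendicular to the slab. A Gaussian pillbox from −1.76 cm to +1.76 cm (face area A) lies entirely within the slab.
Q_enc = ρ·(2x)·A and flux = 2EA, so 2EA = 2ρxA/ε₀ ⇒ E = |ρ|x/ε₀.
E = (6.46e-4)(0.0176)/(8.85×10^-12) = 1.28e6 N/C.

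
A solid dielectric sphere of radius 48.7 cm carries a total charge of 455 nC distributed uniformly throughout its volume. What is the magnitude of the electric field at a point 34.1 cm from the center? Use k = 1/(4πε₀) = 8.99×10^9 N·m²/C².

1.21e4 V/m

By spherical symmetry E is radial; choose a Gaussian sphere of radius r = 34.1 cm (r < R).
For a uniform sphere the enclosed fraction is (r/R)³, so Q_enc = (455 nC)(0.341/0.487)³ = 1.562e-7 C.
By Gauss's law, ∮E·dA = E·4πr² = Q_enc/ε₀.
E = k|Q_enc|/r² = (8.99×10^9)(1.562×10^-7)/(0.341)² = 1.21×10^4 N/C.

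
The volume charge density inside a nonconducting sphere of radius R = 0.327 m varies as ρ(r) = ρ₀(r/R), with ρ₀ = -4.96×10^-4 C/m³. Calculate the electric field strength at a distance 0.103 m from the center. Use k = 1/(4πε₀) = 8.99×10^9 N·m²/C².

E ≈ 4.54×10^5 N/C

Use a concentric Gaussian sphere at r = 0.103 m (r < R).
Integrate the density: Q_enc = 4π ∫₀^r ρ₀(r'/R)^1 r'² dr' = 4πρ₀ r^4/(4·R) = -5.363×10^-7 C.
By Gauss's law, ∮E·dA = E·4πr² = Q_enc/ε₀.
E = k|Q_enc|/r² = (8.99×10^9)(5.363×10^-7)/(0.103)² = 4.54×10^5 N/C.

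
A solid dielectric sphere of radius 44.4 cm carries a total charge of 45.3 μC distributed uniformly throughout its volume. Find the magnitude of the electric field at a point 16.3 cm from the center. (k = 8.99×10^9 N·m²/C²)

Symmetry ⇒ E = E(r) r̂. Gaussian sphere of radius r = 16.3 cm (r < R).
For a uniform sphere the enclosed fraction is (r/R)³, so Q_enc = (45.3 μC)(0.163/0.444)³ = 2.241×10^-6 C.
Since E is radial and uniform over the Gaussian sphere, Φ = E·4πr² = Q_enc/ε₀.
E = k|Q_enc|/r² = (8.99×10^9)(2.241×10^-6)/(0.163)² = 7.58e5 N/C.

7.58e5 N/C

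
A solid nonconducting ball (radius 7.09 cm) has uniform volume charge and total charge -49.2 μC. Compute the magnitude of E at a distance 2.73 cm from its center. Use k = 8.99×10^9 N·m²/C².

By spherical symmetry E is radial; choose a Gaussian sphere of radius r = 2.73 cm (r < R).
For a uniform sphere the enclosed fraction is (r/R)³, so Q_enc = (-49.2 μC)(0.0273/0.0709)³ = -2.809×10^-6 C.
Gauss's law: E·4πr² = Q_enc/ε₀.
E = k|Q_enc|/r² = (8.99×10^9)(2.809×10^-6)/(0.0273)² = 3.39e7 N/C.

E = 3.39e7 N/C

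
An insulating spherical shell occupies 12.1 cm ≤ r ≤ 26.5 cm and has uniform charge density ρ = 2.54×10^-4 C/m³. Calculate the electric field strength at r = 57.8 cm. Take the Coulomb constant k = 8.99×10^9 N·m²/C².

Take a concentric spherical Gaussian surface of radius r = 57.8 cm (r > 26.5 cm, enclosing the whole shell).
Q_enc = ρ·(4π/3)(b³ − a³) = (2.54×10^-4)·(4π/3)·((0.265)³ − (0.121)³) = 1.791e-5 C.
Since E is radial and uniform over the Gaussian sphere, Φ = E·4πr² = Q_enc/ε₀.
E = k|Q_enc|/r² = (8.99×10^9)(1.791e-5)/(0.578)² = 4.82e5 N/C.

4.82e5 N/C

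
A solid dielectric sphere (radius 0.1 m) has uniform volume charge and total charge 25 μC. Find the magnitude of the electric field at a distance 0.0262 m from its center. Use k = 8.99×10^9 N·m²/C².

Symmetry ⇒ E = E(r) r̂. Gaussian sphere of radius r = 0.0262 m (r < R).
For a uniform sphere the enclosed fraction is (r/R)³, so Q_enc = (25 μC)(0.0262/0.1)³ = 4.496×10^-7 C.
Gauss's law: E·4πr² = Q_enc/ε₀.
E = k|Q_enc|/r² = (8.99×10^9)(4.496×10^-7)/(0.0262)² = 5.89×10^6 N/C.

5.89×10^6 N/C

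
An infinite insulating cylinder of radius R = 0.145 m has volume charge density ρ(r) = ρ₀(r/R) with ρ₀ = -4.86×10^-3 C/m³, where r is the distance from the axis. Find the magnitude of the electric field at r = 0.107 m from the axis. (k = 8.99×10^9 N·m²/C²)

E = 1.45e7 V/m

By cylindrical symmetry E is radial; use a coaxial Gaussian cylinder of radius 0.107 m and length L (r < R).
Integrating ρ over the cross-section to radius r: λ_enc = (2πρ₀/R) ∫₀^r r'^2 dr' = 2πρ₀ r^3/(3·R) = -8.60×10^-5 C/m.
Applying ∮E·dA = Q_enc/ε₀ with the end caps contributing no flux:
E = 2k|λ_enc|/r = 2(8.99×10^9)(8.60×10^-5)/(0.107) = 1.45×10^7 N/C.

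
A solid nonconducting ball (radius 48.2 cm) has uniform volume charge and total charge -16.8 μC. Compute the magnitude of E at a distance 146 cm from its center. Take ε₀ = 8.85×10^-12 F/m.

Take a concentric spherical Gaussian surface of radius r = 146 cm (r > R, so the entire charge is enclosed).
Q_enc = -16.8 μC = -1.68×10^-5 C.
Gauss's law: E·4πr² = Q_enc/ε₀.
E = |Q_enc|/(4πε₀r²) = (1.68e-5)/(4π·8.85×10^-12·(1.46)²) = 7.09×10^4 N/C.

E ≈ 7.09×10^4 N/C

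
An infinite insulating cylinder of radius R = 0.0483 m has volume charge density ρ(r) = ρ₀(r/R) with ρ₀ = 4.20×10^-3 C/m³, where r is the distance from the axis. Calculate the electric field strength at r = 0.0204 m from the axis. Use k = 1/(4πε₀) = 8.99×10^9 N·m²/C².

Coaxial Gaussian cylinder, radius r = 0.0204 m, length L (r < R).
λ_enc = ∫₀^r ρ(r')·2πr' dr' = (2πρ₀/R)·r^3/3 = 1.546×10^-6 C/m.
Gauss's law: E·2πrL = λ_enc L/ε₀.
E = 2k|λ_enc|/r = 2(8.99×10^9)(1.546×10^-6)/(0.0204) = 1.36e6 N/C.

1.36×10^6 N/C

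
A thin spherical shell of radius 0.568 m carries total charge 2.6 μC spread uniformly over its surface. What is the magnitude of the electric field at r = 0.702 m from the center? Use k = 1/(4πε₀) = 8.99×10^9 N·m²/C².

E ≈ 4.74e4 N/C

Use a concentric Gaussian sphere at r = 0.702 m (r > 0.568 m).
The entire shell is enclosed: Q_enc = 2.60e-6 C.
Applying ∮E·dA = Q_enc/ε₀ with Φ = E(4πr²):
E = k|Q_enc|/r² = (8.99×10^9)(2.60e-6)/(0.702)² = 4.74×10^4 N/C.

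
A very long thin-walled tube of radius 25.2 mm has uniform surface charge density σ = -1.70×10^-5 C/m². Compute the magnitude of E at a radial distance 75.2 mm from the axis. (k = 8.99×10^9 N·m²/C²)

|E| = 6.44e5 N/C

By cylindrical symmetry E is radial; use a coaxial Gaussian cylinder of radius 75.2 mm and length L (r > 25.2 mm).
The whole shell is enclosed: λ_enc = σ·2πR = (-1.70e-5)·2π·(0.0252) = -2.692e-6 C/m.
By Gauss's law (flux through the curved wall only), E·2πrL = λ_enc L/ε₀.
E = 2k|λ_enc|/r = 2(8.99×10^9)(2.692×10^-6)/(0.0752) = 6.44×10^5 N/C.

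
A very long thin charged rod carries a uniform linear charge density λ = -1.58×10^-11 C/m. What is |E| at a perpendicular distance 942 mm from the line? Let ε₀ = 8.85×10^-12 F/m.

0.302 V/m

Choose a coaxial cylinder of radius r = 942 mm (arbitrary length L) as the Gaussian surface.
Q_enc = λL, so λ_enc = -1.58×10^-11 C/m.
By Gauss's law (flux through the curved wall only), E·2πrL = λ_enc L/ε₀.
E = |λ_enc|/(2πε₀r) = (1.58e-11)/(2π·8.85×10^-12·0.942) = 0.302 N/C.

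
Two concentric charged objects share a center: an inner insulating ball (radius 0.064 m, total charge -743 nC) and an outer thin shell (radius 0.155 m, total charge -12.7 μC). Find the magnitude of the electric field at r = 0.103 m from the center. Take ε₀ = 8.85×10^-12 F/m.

By spherical symmetry E is radial; choose a Gaussian sphere of radius r = 0.103 m (between the bodies, 0.064 m < r < 0.155 m).
The shell at 0.155 m lies outside the Gaussian surface, so Q_enc = -743 nC = -7.43×10^-7 C.
Gauss's law: E·4πr² = Q_enc/ε₀.
E = |Q_enc|/(4πε₀r²) = (7.43×10^-7)/(4π·8.85×10^-12·(0.103)²) = 6.30×10^5 N/C.

|E| = 6.30e5 N/C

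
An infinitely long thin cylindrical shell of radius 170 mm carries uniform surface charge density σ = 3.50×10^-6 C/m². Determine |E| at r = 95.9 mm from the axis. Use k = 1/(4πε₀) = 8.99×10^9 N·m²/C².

E = 0 (no enclosed charge)

By cylindrical symmetry E is radial; use a coaxial Gaussian cylinder of radius 95.9 mm and length L (r < 170 mm, inside the shell).
All the surface charge lies outside this cylinder: Q_enc = 0, hence E = 0.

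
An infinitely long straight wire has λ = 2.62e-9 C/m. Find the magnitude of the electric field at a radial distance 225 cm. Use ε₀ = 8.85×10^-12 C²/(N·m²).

Choose a coaxial cylinder of radius r = 225 cm (arbitrary length L) as the Gaussian surface.
Q_enc = λL, so λ_enc = 2.62×10^-9 C/m.
Applying ∮E·dA = Q_enc/ε₀ with the end caps contributing no flux:
E = |λ_enc|/(2πε₀r) = (2.62×10^-9)/(2π·8.85×10^-12·2.25) = 20.9 N/C.

|E| = 20.9 N/C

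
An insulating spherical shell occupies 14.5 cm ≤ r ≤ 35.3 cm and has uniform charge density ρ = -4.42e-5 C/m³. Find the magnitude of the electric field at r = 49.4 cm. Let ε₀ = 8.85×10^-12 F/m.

Symmetry ⇒ E = E(r) r̂. Gaussian sphere of radius r = 49.4 cm (r > 35.3 cm, enclosing the whole shell).
Q_enc = ρ·(4π/3)(b³ − a³) = (-4.42×10^-5)·(4π/3)·((0.353)³ − (0.145)³) = -7.58×10^-6 C.
By Gauss's law, ∮E·dA = E·4πr² = Q_enc/ε₀.
E = |Q_enc|/(4πε₀r²) = (7.58×10^-6)/(4π·8.85×10^-12·(0.494)²) = 2.79×10^5 N/C.

|E| = 2.79e5 N/C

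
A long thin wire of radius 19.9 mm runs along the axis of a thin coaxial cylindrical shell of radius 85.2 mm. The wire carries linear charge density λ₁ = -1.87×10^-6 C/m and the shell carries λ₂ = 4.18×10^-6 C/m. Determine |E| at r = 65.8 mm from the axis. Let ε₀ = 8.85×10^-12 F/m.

|E| ≈ 5.11×10^5 N/C

Coaxial Gaussian cylinder, radius r = 65.8 mm, length L (between the conductors, 19.9 mm < r < 85.2 mm).
The shell at 85.2 mm lies outside the Gaussian surface, so λ_enc = λ₁ = -1.87×10^-6 C/m.
By Gauss's law (flux through the curved wall only), E·2πrL = λ_enc L/ε₀.
E = |λ_enc|/(2πε₀r) = (1.87e-6)/(2π·8.85×10^-12·0.0658) = 5.11×10^5 N/C.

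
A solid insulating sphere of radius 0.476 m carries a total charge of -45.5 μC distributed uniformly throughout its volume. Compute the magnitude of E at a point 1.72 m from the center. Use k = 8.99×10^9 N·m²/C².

1.38e5 N/C

Symmetry ⇒ E = E(r) r̂. Gaussian sphere of radius r = 1.72 m (r > R, so the entire charge is enclosed).
Q_enc = -45.5 μC = -4.55×10^-5 C.
By Gauss's law, ∮E·dA = E·4πr² = Q_enc/ε₀.
E = k|Q_enc|/r² = (8.99×10^9)(4.55e-5)/(1.72)² = 1.38×10^5 N/C.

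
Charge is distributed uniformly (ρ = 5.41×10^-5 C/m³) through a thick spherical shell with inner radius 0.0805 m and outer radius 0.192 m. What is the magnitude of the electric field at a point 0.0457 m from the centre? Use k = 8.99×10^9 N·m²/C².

E = 0 (no enclosed charge)

By spherical symmetry E is radial; choose a Gaussian sphere of radius r = 0.0457 m (r < 0.0805 m, inside the empty cavity).
Q_enc = 0 (all charge lies at larger r); Gauss's law gives E = 0.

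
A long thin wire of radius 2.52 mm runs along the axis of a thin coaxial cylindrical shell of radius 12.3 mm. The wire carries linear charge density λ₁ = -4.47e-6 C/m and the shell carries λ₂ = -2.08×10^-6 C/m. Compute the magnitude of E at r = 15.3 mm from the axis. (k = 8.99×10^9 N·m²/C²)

E ≈ 7.70×10^6 V/m

Take a coaxial cylindrical Gaussian surface of radius r = 15.3 mm and length L (r > 12.3 mm, enclosing both).
λ_enc = λ₁ + λ₂ = (-4.47×10^-6) + (-2.08×10^-6) = -6.55×10^-6 C/m.
By Gauss's law (flux through the curved wall only), E·2πrL = λ_enc L/ε₀.
E = 2k|λ_enc|/r = 2(8.99×10^9)(6.55e-6)/(0.0153) = 7.70×10^6 N/C.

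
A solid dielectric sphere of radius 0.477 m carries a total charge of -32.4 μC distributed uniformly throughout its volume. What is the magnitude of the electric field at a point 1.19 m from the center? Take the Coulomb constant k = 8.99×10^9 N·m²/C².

Symmetry ⇒ E = E(r) r̂. Gaussian sphere of radius r = 1.19 m (r > R, so the entire charge is enclosed).
Q_enc = -32.4 μC = -3.24e-5 C.
Applying ∮E·dA = Q_enc/ε₀ with Φ = E(4πr²):
E = k|Q_enc|/r² = (8.99×10^9)(3.24×10^-5)/(1.19)² = 2.06e5 N/C.

E ≈ 2.06×10^5 N/C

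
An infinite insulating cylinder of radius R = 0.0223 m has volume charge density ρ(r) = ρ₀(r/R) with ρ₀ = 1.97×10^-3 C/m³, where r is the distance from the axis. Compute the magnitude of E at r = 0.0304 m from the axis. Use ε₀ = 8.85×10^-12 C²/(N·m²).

Choose a coaxial cylinder of radius r = 0.0304 m (arbitrary length L) as the Gaussian surface (r > R, full charge per length enclosed).
λ_enc = 2π ∫₀^R ρ₀(r'/R)^1 r' dr' = 2πρ₀R²/3 = 2.052e-6 C/m.
Gauss's law: E·2πrL = λ_enc L/ε₀.
E = |λ_enc|/(2πε₀r) = (2.052×10^-6)/(2π·8.85×10^-12·0.0304) = 1.21×10^6 N/C.

|E| = 1.21×10^6 N/C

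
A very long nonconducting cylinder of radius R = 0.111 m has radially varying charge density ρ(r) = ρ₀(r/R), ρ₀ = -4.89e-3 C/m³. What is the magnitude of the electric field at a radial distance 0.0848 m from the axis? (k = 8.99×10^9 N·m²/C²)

|E| = 1.19e7 N/C

Choose a coaxial cylinder of radius r = 0.0848 m (arbitrary length L) as the Gaussian surface (r < R).
Integrating ρ over the cross-section to radius r: λ_enc = (2πρ₀/R) ∫₀^r r'^2 dr' = 2πρ₀ r^3/(3·R) = -5.626×10^-5 C/m.
Since E is radial and uniform over the curved surface, Φ = E·2πrL = Q_enc/ε₀ = λ_enc L/ε₀.
E = 2k|λ_enc|/r = 2(8.99×10^9)(5.626e-5)/(0.0848) = 1.19e7 N/C.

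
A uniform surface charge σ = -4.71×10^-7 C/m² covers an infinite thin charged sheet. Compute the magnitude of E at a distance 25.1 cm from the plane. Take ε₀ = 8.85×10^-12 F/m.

Choose a cylindrical pillbox piercing the sheet, end faces (area A) parallel to it.
Flux Φ = 2EA and Q_enc = σA, so 2EA = σA/ε₀ ⇒ E = |σ|/(2ε₀), independent of distance.
E = |σ|/(2ε₀) = (4.71e-7)/(2·8.85×10^-12) = 2.66×10^4 N/C.

|E| = 2.66e4 N/C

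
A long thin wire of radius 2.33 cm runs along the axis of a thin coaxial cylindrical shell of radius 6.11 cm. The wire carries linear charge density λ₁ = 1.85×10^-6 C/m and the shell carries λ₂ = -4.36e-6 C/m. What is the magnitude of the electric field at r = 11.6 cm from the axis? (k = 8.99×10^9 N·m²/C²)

Choose a coaxial cylinder of radius r = 11.6 cm (arbitrary length L) as the Gaussian surface (r > 6.11 cm, enclosing both).
λ_enc = λ₁ + λ₂ = (1.85×10^-6) + (-4.36e-6) = -2.51×10^-6 C/m.
Gauss's law: E·2πrL = λ_enc L/ε₀.
E = 2k|λ_enc|/r = 2(8.99×10^9)(2.51×10^-6)/(0.116) = 3.89×10^5 N/C.

E ≈ 3.89e5 N/C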